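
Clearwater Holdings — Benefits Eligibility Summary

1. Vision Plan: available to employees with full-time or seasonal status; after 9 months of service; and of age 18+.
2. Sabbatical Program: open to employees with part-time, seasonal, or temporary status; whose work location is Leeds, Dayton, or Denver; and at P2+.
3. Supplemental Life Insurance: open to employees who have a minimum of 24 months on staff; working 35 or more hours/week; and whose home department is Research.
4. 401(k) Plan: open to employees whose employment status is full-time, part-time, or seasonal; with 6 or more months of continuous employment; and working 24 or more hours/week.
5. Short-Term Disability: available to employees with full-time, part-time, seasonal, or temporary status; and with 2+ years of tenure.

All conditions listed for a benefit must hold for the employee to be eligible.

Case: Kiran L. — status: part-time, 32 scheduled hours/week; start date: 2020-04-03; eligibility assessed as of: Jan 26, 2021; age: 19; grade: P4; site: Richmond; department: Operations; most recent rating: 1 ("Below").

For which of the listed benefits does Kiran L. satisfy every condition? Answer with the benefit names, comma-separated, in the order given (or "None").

Service from 2020-04-03 to Jan 26, 2021: 298 days.
Vision Plan — status part-time ✗ (requires full-time or seasonal) → not eligible.
Sabbatical Program — status part-time ✓; site Richmond ✗ (not Leeds, Dayton, or Denver) → not eligible.
Supplemental Life Insurance — service 298 days < 24 months (≈720 days) ✗ → not eligible.
401(k) Plan — status part-time ✓; service 298 days ≥ 6 months (≈180 days) ✓; 32 hrs/wk ≥ 24 ✓ → eligible.
Short-Term Disability — status part-time ✓; service 298 days < 2 years (≈730 days) ✗ → not eligible.

401(k) Plan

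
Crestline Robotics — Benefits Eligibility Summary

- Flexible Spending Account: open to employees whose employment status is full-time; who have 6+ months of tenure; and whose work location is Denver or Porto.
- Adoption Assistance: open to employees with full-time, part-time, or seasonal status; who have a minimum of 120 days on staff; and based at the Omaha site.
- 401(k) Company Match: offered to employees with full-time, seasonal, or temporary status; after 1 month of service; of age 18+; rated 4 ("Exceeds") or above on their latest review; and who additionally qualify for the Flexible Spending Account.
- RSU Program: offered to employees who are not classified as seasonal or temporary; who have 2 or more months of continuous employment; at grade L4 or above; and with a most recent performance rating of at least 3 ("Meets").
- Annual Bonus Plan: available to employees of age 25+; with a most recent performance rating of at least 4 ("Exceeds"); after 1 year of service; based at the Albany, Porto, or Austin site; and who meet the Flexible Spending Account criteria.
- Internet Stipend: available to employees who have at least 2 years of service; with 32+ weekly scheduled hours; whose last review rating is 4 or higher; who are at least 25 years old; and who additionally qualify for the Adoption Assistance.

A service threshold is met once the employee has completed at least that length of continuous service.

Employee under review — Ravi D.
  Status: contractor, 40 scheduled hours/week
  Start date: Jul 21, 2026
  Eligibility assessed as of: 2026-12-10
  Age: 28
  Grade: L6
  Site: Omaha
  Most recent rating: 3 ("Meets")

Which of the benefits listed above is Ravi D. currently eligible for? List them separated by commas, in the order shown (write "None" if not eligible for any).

Service from Jul 21, 2026 to 2026-12-10: 142 days.
Flexible Spending Account — status contractor ✗ (requires full-time) → not eligible.
Adoption Assistance — status contractor ✗ (requires full-time, part-time, or seasonal) → not eligible.
401(k) Company Match — status contractor ✗ (requires full-time, seasonal, or temporary) → not eligible.
RSU Program — status contractor ✓ (not excluded); service 142 days ≥ 2 months (≈60 days) ✓; grade L6 ≥ L4 ✓; rating 3 ≥ 3 ✓ → eligible.
Annual Bonus Plan — age 28 ≥ 25 ✓; rating 3 < 4 ✗ → not eligible.
Internet Stipend — service 142 days < 2 years (≈730 days) ✗ → not eligible.

RSU Program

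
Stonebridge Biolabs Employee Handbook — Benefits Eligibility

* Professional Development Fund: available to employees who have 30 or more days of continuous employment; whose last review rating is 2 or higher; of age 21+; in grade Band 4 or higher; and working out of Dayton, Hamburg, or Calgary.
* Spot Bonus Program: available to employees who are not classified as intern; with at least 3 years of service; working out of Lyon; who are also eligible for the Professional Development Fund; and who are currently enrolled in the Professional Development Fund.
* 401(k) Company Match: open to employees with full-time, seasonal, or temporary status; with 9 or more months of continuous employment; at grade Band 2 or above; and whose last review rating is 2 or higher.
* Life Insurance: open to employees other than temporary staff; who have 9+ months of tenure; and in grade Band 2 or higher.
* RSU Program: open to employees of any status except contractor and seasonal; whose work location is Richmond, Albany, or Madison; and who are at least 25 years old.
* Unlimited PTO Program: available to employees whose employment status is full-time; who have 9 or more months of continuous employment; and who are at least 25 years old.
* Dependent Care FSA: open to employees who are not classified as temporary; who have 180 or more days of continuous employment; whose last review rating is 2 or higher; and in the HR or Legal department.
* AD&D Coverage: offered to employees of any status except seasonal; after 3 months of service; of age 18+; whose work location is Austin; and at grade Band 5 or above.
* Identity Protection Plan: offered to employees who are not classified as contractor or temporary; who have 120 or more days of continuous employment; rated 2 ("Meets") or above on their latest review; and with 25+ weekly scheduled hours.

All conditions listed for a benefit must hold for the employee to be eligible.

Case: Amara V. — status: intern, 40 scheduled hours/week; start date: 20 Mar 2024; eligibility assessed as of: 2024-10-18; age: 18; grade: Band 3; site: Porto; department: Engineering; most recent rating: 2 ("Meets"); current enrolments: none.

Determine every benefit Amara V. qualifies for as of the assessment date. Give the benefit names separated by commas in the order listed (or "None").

Service from 20 Mar 2024 to 2024-10-18: 212 days.
Professional Development Fund — service 212 days ≥ 30 days ✓; rating 2 ≥ 2 ✓; age 18 < 21 ✗ → not eligible.
Spot Bonus Program — status intern ✗ (excluded) → not eligible.
401(k) Company Match — status intern ✗ (requires full-time, seasonal, or temporary) → not eligible.
Life Insurance — status intern ✓ (not excluded); service 212 days < 9 months (≈270 days) ✗ → not eligible.
RSU Program — status intern ✓ (not excluded); site Porto ✗ (not Richmond, Albany, or Madison) → not eligible.
Unlimited PTO Program — status intern ✗ (requires full-time) → not eligible.
Dependent Care FSA — status intern ✓ (not excluded); service 212 days ≥ 180 days ✓; rating 2 ≥ 2 ✓; dept Engineering ✗ → not eligible.
AD&D Coverage — status intern ✓ (not excluded); service 212 days ≥ 3 months (≈90 days) ✓; age 18 ≥ 18 ✓; site Porto ✗ (not Austin) → not eligible.
Identity Protection Plan — status intern ✓ (not excluded); service 212 days ≥ 120 days ✓; rating 2 ≥ 2 ✓; 40 hrs/wk ≥ 25 ✓ → eligible.

Identity Protection Plan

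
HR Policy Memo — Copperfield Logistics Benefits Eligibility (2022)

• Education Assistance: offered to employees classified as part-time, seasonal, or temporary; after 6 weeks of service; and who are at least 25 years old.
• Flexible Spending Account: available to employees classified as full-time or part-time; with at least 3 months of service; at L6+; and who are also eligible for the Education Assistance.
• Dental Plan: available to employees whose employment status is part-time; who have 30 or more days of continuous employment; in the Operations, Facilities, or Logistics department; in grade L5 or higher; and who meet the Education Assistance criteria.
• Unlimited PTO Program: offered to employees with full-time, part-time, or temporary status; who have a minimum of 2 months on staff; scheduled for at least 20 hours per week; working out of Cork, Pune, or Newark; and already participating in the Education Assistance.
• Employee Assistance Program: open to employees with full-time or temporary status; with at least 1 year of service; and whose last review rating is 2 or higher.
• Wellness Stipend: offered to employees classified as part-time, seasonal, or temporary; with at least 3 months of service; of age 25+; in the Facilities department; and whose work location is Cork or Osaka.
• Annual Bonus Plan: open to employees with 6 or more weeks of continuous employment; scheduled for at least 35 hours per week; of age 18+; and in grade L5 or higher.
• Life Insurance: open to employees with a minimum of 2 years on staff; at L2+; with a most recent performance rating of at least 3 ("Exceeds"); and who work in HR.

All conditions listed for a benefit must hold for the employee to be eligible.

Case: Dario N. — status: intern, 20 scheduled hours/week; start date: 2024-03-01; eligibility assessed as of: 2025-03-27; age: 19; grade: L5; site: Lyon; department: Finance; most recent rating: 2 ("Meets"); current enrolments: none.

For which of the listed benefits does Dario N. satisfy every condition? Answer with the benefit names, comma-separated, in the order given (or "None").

Service from 2024-03-01 to 2025-03-27: 391 days.
Education Assistance — status intern ✗ (requires part-time, seasonal, or temporary) → not eligible.
Flexible Spending Account — status intern ✗ (requires full-time or part-time) → not eligible.
Dental Plan — status intern ✗ (requires part-time) → not eligible.
Unlimited PTO Program — status intern ✗ (requires full-time, part-time, or temporary) → not eligible.
Employee Assistance Program — status intern ✗ (requires full-time or temporary) → not eligible.
Wellness Stipend — status intern ✗ (requires part-time, seasonal, or temporary) → not eligible.
Annual Bonus Plan — service 391 days ≥ 6 weeks (≈42 days) ✓; 20 hrs/wk < 35 ✗ → not eligible.
Life Insurance — service 391 days < 2 years (≈730 days) ✗ → not eligible.

None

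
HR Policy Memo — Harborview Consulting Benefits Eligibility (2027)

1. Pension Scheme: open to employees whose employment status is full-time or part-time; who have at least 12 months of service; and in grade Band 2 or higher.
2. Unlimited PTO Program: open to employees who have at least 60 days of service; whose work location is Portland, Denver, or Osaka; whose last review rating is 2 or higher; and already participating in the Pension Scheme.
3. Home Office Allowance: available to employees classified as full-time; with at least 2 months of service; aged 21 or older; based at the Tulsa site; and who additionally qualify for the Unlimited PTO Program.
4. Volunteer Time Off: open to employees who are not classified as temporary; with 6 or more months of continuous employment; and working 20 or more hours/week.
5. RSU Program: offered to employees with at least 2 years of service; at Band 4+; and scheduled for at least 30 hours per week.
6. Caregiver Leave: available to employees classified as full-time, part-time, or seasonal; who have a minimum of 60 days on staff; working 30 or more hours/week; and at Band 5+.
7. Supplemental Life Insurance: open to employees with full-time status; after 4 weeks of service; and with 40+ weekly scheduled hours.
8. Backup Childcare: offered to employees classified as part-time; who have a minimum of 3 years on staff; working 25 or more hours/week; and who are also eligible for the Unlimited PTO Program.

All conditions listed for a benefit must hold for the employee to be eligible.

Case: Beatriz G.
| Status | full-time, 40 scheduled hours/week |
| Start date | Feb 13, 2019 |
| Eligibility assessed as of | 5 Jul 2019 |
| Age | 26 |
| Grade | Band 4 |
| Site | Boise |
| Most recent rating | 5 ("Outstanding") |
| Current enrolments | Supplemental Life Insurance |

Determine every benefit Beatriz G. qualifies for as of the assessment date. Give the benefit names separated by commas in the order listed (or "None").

Service from Feb 13, 2019 to 5 Jul 2019: 142 days.
Pension Scheme — status full-time ✓; service 142 days < 12 months (≈360 days) ✗ → not eligible.
Unlimited PTO Program — service 142 days ≥ 60 days ✓; site Boise ✗ (not Portland, Denver, or Osaka) → not eligible.
Home Office Allowance — status full-time ✓; service 142 days ≥ 2 months (≈60 days) ✓; age 26 ≥ 21 ✓; site Boise ✗ (not Tulsa) → not eligible.
Volunteer Time Off — status full-time ✓ (not excluded); service 142 days < 6 months (≈180 days) ✗ → not eligible.
RSU Program — service 142 days < 2 years (≈730 days) ✗ → not eligible.
Caregiver Leave — status full-time ✓; service 142 days ≥ 60 days ✓; 40 hrs/wk ≥ 30 ✓; grade Band 4 < Band 5 ✗ → not eligible.
Supplemental Life Insurance — status full-time ✓; service 142 days ≥ 4 weeks (≈28 days) ✓; 40 hrs/wk ≥ 40 ✓ → eligible.
Backup Childcare — status full-time ✗ (requires part-time) → not eligible.

Supplemental Life Insurance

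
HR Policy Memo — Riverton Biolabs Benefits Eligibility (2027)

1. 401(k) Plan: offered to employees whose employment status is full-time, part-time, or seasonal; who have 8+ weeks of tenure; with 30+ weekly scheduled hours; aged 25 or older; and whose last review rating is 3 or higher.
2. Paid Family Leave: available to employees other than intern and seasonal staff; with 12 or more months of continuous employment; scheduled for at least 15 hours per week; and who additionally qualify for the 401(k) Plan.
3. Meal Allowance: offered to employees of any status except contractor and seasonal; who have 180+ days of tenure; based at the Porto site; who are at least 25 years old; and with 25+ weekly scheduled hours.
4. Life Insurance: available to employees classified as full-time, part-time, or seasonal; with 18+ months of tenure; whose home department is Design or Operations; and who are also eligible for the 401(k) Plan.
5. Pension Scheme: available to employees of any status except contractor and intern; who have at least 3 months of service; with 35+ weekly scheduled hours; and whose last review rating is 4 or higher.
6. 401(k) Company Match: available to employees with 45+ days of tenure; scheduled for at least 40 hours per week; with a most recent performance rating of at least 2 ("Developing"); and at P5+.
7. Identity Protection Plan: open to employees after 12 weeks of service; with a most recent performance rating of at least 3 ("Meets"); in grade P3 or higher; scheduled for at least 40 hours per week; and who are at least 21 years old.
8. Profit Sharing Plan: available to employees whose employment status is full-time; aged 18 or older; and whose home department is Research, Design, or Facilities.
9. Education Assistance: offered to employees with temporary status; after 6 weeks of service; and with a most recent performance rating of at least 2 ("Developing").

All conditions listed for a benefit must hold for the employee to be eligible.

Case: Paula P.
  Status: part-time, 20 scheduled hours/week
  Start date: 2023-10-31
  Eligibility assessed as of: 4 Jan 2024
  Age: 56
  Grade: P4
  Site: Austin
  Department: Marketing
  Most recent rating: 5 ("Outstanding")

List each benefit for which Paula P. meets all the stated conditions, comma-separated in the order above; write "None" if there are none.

Service from 2023-10-31 to 4 Jan 2024: 65 days.
401(k) Plan — status part-time ✓; service 65 days ≥ 8 weeks (≈56 days) ✓; 20 hrs/wk < 30 ✗ → not eligible.
Paid Family Leave — status part-time ✓ (not excluded); service 65 days < 12 months (≈360 days) ✗ → not eligible.
Meal Allowance — status part-time ✓ (not excluded); service 65 days < 180 days ✗ → not eligible.
Life Insurance — status part-time ✓; service 65 days < 18 months (≈540 days) ✗ → not eligible.
Pension Scheme — status part-time ✓ (not excluded); service 65 days < 3 months (≈90 days) ✗ → not eligible.
401(k) Company Match — service 65 days ≥ 45 days ✓; 20 hrs/wk < 40 ✗ → not eligible.
Identity Protection Plan — service 65 days < 12 weeks (≈84 days) ✗ → not eligible.
Profit Sharing Plan — status part-time ✗ (requires full-time) → not eligible.
Education Assistance — status part-time ✗ (requires temporary) → not eligible.

None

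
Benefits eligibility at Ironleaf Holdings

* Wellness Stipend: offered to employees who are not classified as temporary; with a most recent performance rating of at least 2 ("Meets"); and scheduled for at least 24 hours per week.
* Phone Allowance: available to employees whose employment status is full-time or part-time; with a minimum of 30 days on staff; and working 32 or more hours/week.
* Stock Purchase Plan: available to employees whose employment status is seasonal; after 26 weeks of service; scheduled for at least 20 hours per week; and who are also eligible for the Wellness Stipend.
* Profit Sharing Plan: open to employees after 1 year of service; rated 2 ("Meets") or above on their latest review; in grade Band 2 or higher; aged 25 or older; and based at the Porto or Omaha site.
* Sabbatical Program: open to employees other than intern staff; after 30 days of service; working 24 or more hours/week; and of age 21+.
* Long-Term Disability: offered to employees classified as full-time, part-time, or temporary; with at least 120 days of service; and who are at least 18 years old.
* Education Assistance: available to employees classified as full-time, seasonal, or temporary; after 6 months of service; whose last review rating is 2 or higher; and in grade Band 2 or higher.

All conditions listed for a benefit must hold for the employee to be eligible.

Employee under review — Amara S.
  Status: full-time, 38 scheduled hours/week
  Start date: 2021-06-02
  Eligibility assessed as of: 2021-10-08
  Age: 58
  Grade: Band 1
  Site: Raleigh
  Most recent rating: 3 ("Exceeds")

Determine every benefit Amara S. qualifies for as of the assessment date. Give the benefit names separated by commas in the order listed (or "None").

Wellness Stipend, Phone Allowance, Sabbatical Program, Long-Term Disability

Service from 2021-06-02 to 2021-10-08: 128 days.
Wellness Stipend — status full-time ✓ (not excluded); rating 3 ≥ 2 ✓; 38 hrs/wk ≥ 24 ✓ → eligible.
Phone Allowance — status full-time ✓; service 128 days ≥ 30 days ✓; 38 hrs/wk ≥ 32 ✓ → eligible.
Stock Purchase Plan — status full-time ✗ (requires seasonal) → not eligible.
Profit Sharing Plan — service 128 days < 1 year (≈365 days) ✗ → not eligible.
Sabbatical Program — status full-time ✓ (not excluded); service 128 days ≥ 30 days ✓; 38 hrs/wk ≥ 24 ✓; age 58 ≥ 21 ✓ → eligible.
Long-Term Disability — status full-time ✓; service 128 days ≥ 120 days ✓; age 58 ≥ 18 ✓ → eligible.
Education Assistance — status full-time ✓; service 128 days < 6 months (≈180 days) ✗ → not eligible.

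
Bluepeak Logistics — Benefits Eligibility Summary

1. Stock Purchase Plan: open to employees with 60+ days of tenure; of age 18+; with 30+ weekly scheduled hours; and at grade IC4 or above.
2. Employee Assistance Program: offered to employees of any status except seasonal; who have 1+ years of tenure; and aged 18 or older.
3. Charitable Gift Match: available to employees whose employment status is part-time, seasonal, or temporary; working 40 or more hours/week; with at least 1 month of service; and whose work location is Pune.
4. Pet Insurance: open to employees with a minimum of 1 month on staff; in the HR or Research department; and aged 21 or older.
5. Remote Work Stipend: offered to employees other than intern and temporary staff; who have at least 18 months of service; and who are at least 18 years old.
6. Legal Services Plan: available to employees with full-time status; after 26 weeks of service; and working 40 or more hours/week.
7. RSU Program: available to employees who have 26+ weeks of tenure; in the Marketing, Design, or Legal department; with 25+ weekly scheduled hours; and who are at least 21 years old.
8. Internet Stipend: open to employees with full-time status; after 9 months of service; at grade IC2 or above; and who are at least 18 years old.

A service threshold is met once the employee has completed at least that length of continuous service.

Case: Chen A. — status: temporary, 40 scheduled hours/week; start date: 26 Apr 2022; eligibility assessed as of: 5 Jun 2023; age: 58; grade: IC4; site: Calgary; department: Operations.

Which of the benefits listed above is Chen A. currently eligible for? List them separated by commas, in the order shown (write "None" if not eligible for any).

Stock Purchase Plan, Employee Assistance Program

Service from 26 Apr 2022 to 5 Jun 2023: 405 days.
Stock Purchase Plan — service 405 days ≥ 60 days ✓; age 58 ≥ 18 ✓; 40 hrs/wk ≥ 30 ✓; grade IC4 ≥ IC4 ✓ → eligible.
Employee Assistance Program — status temporary ✓ (not excluded); service 405 days ≥ 1 year (≈365 days) ✓; age 58 ≥ 18 ✓ → eligible.
Charitable Gift Match — status temporary ✓; 40 hrs/wk ≥ 40 ✓; service 405 days ≥ 1 month (≈30 days) ✓; site Calgary ✗ (not Pune) → not eligible.
Pet Insurance — service 405 days ≥ 1 month (≈30 days) ✓; dept Operations ✗ → not eligible.
Remote Work Stipend — status temporary ✗ (excluded) → not eligible.
Legal Services Plan — status temporary ✗ (requires full-time) → not eligible.
RSU Program — service 405 days ≥ 26 weeks (≈182 days) ✓; dept Operations ✗ → not eligible.
Internet Stipend — status temporary ✗ (requires full-time) → not eligible.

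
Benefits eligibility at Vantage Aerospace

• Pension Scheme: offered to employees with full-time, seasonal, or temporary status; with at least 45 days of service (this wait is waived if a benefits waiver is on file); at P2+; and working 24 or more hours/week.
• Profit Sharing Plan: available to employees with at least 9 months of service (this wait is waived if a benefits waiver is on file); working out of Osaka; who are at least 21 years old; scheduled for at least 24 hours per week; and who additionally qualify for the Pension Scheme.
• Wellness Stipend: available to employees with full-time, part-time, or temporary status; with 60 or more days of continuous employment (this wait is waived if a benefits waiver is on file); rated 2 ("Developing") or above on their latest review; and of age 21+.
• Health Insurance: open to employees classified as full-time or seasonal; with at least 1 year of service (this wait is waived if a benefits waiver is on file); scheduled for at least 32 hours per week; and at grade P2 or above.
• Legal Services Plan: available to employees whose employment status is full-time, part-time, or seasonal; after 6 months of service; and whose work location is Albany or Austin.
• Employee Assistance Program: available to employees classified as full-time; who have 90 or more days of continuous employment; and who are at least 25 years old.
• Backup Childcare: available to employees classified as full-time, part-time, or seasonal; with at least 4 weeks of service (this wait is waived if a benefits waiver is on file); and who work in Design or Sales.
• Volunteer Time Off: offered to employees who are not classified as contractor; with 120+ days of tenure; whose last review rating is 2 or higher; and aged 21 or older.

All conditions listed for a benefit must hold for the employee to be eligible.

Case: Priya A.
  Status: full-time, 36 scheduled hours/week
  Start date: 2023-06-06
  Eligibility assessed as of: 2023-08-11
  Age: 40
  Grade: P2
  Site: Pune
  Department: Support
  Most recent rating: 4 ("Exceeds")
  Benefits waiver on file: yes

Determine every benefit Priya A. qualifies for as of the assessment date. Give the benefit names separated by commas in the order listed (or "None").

Pension Scheme, Wellness Stipend, Health Insurance

Service from 2023-06-06 to 2023-08-11: 66 days.
Pension Scheme — status full-time ✓; benefits waiver on file ✓; grade P2 ≥ P2 ✓; 36 hrs/wk ≥ 24 ✓ → eligible.
Profit Sharing Plan — benefits waiver on file ✓; site Pune ✗ (not Osaka) → not eligible.
Wellness Stipend — status full-time ✓; benefits waiver on file ✓; rating 4 ≥ 2 ✓; age 40 ≥ 21 ✓ → eligible.
Health Insurance — status full-time ✓; benefits waiver on file ✓; 36 hrs/wk ≥ 32 ✓; grade P2 ≥ P2 ✓ → eligible.
Legal Services Plan — status full-time ✓; service 66 days < 6 months (≈180 days) ✗ → not eligible.
Employee Assistance Program — status full-time ✓; service 66 days < 90 days ✗ → not eligible.
Backup Childcare — status full-time ✓; benefits waiver on file ✓; dept Support ✗ → not eligible.
Volunteer Time Off — status full-time ✓ (not excluded); service 66 days < 120 days ✗ → not eligible.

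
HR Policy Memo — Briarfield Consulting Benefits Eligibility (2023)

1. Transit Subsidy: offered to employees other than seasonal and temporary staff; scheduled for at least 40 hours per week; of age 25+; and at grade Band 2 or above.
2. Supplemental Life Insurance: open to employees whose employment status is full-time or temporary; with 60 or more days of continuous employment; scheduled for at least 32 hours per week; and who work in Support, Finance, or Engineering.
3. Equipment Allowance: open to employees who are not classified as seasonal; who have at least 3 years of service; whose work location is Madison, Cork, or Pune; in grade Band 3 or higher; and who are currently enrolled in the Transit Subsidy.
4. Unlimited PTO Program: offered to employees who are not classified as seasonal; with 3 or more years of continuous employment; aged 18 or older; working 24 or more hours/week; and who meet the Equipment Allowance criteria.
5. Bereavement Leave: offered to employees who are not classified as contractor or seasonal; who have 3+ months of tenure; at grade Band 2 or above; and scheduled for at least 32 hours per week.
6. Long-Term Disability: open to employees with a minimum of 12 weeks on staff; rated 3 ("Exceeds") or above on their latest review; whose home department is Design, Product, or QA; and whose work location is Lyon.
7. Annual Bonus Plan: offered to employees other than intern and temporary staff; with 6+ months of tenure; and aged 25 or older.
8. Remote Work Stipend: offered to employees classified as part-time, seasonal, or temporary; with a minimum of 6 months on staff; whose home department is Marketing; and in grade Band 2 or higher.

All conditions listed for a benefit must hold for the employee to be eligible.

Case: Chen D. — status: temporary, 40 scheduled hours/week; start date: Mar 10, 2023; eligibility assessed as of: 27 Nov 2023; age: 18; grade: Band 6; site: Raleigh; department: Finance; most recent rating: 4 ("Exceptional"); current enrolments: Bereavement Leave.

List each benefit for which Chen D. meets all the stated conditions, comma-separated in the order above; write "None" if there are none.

Service from Mar 10, 2023 to 27 Nov 2023: 262 days.
Transit Subsidy — status temporary ✗ (excluded) → not eligible.
Supplemental Life Insurance — status temporary ✓; service 262 days ≥ 60 days ✓; 40 hrs/wk ≥ 32 ✓; dept Finance ✓ → eligible.
Equipment Allowance — status temporary ✓ (not excluded); service 262 days < 3 years (≈1095 days) ✗ → not eligible.
Unlimited PTO Program — status temporary ✓ (not excluded); service 262 days < 3 years (≈1095 days) ✗ → not eligible.
Bereavement Leave — status temporary ✓ (not excluded); service 262 days ≥ 3 months (≈90 days) ✓; grade Band 6 ≥ Band 2 ✓; 40 hrs/wk ≥ 32 ✓ → eligible.
Long-Term Disability — service 262 days ≥ 12 weeks (≈84 days) ✓; rating 4 ≥ 3 ✓; dept Finance ✗ → not eligible.
Annual Bonus Plan — status temporary ✗ (excluded) → not eligible.
Remote Work Stipend — status temporary ✓; service 262 days ≥ 6 months (≈180 days) ✓; dept Finance ✗ → not eligible.

Supplemental Life Insurance, Bereavement Leave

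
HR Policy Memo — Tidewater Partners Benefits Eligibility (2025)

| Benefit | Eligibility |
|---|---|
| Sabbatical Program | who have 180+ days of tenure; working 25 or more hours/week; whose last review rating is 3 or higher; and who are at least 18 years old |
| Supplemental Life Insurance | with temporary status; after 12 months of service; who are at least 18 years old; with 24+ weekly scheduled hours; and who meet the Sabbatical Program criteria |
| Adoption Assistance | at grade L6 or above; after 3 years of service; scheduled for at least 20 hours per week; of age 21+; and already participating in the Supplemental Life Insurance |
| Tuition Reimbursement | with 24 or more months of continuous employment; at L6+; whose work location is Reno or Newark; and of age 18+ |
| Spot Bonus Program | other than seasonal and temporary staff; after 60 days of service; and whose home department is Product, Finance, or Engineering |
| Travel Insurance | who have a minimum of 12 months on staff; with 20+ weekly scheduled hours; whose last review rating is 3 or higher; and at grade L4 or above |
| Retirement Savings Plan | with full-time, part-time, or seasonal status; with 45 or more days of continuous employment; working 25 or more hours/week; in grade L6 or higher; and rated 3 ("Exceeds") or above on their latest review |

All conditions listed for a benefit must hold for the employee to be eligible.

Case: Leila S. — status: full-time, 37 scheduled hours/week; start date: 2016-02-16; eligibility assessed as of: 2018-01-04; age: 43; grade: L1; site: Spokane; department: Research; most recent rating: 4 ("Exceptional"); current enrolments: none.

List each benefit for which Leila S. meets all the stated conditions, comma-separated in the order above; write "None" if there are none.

Sabbatical Program

Service from 2016-02-16 to 2018-01-04: 688 days.
Sabbatical Program — service 688 days ≥ 180 days ✓; 37 hrs/wk ≥ 25 ✓; rating 4 ≥ 3 ✓; age 43 ≥ 18 ✓ → eligible.
Supplemental Life Insurance — status full-time ✗ (requires temporary) → not eligible.
Adoption Assistance — grade L1 < L6 ✗ → not eligible.
Tuition Reimbursement — service 688 days < 24 months (≈720 days) ✗ → not eligible.
Spot Bonus Program — status full-time ✓ (not excluded); service 688 days ≥ 60 days ✓; dept Research ✗ → not eligible.
Travel Insurance — service 688 days ≥ 12 months (≈360 days) ✓; 37 hrs/wk ≥ 20 ✓; rating 4 ≥ 3 ✓; grade L1 < L4 ✗ → not eligible.
Retirement Savings Plan — status full-time ✓; service 688 days ≥ 45 days ✓; 37 hrs/wk ≥ 25 ✓; grade L1 < L6 ✗ → not eligible.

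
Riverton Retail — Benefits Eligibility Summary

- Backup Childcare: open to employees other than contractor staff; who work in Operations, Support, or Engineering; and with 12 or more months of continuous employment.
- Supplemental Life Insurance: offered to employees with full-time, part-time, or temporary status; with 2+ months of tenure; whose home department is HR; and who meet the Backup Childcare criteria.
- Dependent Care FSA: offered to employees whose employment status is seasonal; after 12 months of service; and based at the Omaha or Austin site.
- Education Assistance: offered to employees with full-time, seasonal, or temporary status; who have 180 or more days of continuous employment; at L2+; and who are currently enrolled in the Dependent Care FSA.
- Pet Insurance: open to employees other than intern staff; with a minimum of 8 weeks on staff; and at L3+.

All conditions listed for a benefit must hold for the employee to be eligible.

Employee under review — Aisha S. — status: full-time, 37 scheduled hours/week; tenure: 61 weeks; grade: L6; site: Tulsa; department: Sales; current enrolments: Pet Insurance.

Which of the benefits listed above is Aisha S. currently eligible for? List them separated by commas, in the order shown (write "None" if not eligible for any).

Backup Childcare — status full-time ✓ (not excluded); dept Sales ✗ → not eligible.
Supplemental Life Insurance — status full-time ✓; service 61 weeks ≥ 2 months (≈60 days) ✓; dept Sales ✗ → not eligible.
Dependent Care FSA — status full-time ✗ (requires seasonal) → not eligible.
Education Assistance — status full-time ✓; service 61 weeks ≥ 180 days ✓; grade L6 ≥ L2 ✓; not enrolled in Dependent Care FSA ✗ → not eligible.
Pet Insurance — status full-time ✓ (not excluded); service 61 weeks ≥ 8 weeks ✓; grade L6 ≥ L3 ✓ → eligible.

Pet Insurance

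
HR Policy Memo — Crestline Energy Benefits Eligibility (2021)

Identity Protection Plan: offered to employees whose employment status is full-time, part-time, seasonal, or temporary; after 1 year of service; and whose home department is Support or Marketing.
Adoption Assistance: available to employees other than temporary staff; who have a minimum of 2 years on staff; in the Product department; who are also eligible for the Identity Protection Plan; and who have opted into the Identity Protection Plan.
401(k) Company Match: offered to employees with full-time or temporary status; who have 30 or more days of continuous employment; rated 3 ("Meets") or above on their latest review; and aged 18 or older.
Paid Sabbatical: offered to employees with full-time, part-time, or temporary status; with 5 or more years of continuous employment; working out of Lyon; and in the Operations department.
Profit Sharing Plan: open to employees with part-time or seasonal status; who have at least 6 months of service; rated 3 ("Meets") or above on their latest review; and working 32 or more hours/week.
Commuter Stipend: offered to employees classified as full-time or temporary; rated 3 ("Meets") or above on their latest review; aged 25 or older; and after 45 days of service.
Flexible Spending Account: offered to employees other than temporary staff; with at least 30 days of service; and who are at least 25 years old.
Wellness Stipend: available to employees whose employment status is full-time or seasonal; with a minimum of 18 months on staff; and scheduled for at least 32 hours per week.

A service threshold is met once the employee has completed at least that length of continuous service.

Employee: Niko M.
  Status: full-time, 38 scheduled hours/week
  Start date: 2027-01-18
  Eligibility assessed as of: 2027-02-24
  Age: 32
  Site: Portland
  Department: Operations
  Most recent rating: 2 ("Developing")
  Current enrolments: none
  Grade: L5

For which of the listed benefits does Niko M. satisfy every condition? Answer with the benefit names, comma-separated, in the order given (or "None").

Flexible Spending Account

Service from 2027-01-18 to 2027-02-24: 37 days.
Identity Protection Plan — status full-time ✓; service 37 days < 1 year (≈365 days) ✗ → not eligible.
Adoption Assistance — status full-time ✓ (not excluded); service 37 days < 2 years (≈730 days) ✗ → not eligible.
401(k) Company Match — status full-time ✓; service 37 days ≥ 30 days ✓; rating 2 < 3 ✗ → not eligible.
Paid Sabbatical — status full-time ✓; service 37 days < 5 years (≈1825 days) ✗ → not eligible.
Profit Sharing Plan — status full-time ✗ (requires part-time or seasonal) → not eligible.
Commuter Stipend — status full-time ✓; rating 2 < 3 ✗ → not eligible.
Flexible Spending Account — status full-time ✓ (not excluded); service 37 days ≥ 30 days ✓; age 32 ≥ 25 ✓ → eligible.
Wellness Stipend — status full-time ✓; service 37 days < 18 months (≈540 days) ✗ → not eligible.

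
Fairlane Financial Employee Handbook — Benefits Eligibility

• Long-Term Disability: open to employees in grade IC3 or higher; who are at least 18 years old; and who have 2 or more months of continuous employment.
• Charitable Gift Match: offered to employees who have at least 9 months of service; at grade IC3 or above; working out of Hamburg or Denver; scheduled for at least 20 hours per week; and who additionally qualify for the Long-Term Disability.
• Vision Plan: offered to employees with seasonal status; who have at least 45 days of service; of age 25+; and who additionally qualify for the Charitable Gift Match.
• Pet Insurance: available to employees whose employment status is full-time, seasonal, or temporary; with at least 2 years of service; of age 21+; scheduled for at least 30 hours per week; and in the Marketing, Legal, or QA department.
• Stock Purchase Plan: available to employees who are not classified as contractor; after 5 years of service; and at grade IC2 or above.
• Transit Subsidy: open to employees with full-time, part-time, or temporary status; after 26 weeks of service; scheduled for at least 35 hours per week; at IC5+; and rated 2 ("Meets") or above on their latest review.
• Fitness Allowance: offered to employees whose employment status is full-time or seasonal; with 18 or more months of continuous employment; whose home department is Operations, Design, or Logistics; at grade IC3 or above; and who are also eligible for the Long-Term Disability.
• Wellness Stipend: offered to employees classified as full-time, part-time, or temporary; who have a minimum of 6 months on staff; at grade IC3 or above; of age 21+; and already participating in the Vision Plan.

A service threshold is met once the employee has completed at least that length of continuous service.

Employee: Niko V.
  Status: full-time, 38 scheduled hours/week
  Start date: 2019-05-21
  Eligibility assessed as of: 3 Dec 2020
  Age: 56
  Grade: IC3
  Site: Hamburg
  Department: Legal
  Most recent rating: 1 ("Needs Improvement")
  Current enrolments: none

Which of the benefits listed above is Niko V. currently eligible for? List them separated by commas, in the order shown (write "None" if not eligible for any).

Service from 2019-05-21 to 3 Dec 2020: 562 days.
Long-Term Disability — grade IC3 ≥ IC3 ✓; age 56 ≥ 18 ✓; service 562 days ≥ 2 months (≈60 days) ✓ → eligible.
Charitable Gift Match — service 562 days ≥ 9 months (≈270 days) ✓; grade IC3 ≥ IC3 ✓; site Hamburg ✓; 38 hrs/wk ≥ 20 ✓; eligible for Long-Term Disability ✓ → eligible.
Vision Plan — status full-time ✗ (requires seasonal) → not eligible.
Pet Insurance — status full-time ✓; service 562 days < 2 years (≈730 days) ✗ → not eligible.
Stock Purchase Plan — status full-time ✓ (not excluded); service 562 days < 5 years (≈1825 days) ✗ → not eligible.
Transit Subsidy — status full-time ✓; service 562 days ≥ 26 weeks (≈182 days) ✓; 38 hrs/wk ≥ 35 ✓; grade IC3 < IC5 ✗ → not eligible.
Fitness Allowance — status full-time ✓; service 562 days ≥ 18 months (≈540 days) ✓; dept Legal ✗ → not eligible.
Wellness Stipend — status full-time ✓; service 562 days ≥ 6 months (≈180 days) ✓; grade IC3 ≥ IC3 ✓; age 56 ≥ 21 ✓; not enrolled in Vision Plan ✗ → not eligible.

Long-Term Disability, Charitable Gift Match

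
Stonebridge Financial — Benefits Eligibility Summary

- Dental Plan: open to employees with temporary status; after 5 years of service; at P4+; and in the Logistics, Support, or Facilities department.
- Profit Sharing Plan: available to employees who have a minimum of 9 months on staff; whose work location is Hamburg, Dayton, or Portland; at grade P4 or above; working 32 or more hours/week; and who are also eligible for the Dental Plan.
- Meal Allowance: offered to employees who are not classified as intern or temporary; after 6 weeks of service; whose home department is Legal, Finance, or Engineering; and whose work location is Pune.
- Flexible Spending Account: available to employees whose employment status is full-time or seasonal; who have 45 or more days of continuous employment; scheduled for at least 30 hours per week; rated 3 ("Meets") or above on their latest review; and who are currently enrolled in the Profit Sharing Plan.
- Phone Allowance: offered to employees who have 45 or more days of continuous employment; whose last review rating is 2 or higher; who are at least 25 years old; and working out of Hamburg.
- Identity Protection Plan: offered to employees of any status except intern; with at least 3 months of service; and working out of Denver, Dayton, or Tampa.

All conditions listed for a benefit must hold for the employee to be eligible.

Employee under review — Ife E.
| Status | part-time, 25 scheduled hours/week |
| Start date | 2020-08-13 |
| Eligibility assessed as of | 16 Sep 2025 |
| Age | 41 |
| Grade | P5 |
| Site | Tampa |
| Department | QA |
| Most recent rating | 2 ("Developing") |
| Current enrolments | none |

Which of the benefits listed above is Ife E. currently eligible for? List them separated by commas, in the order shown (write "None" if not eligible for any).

Service from 2020-08-13 to 16 Sep 2025: 1860 days.
Dental Plan — status part-time ✗ (requires temporary) → not eligible.
Profit Sharing Plan — service 1860 days ≥ 9 months (≈270 days) ✓; site Tampa ✗ (not Hamburg, Dayton, or Portland) → not eligible.
Meal Allowance — status part-time ✓ (not excluded); service 1860 days ≥ 6 weeks (≈42 days) ✓; dept QA ✗ → not eligible.
Flexible Spending Account — status part-time ✗ (requires full-time or seasonal) → not eligible.
Phone Allowance — service 1860 days ≥ 45 days ✓; rating 2 ≥ 2 ✓; age 41 ≥ 25 ✓; site Tampa ✗ (not Hamburg) → not eligible.
Identity Protection Plan — status part-time ✓ (not excluded); service 1860 days ≥ 3 months (≈90 days) ✓; site Tampa ✓ → eligible.

Identity Protection Plan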